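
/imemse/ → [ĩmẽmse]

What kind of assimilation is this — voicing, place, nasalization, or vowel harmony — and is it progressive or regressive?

/i/→[ĩ] /e/→[ẽ].
Each target copies a feature from the following segment, so the direction is regressive.

nasalization, regressive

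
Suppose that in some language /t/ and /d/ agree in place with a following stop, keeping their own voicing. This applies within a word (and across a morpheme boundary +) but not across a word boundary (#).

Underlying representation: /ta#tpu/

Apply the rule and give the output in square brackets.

/t/ before /p/ (labial) → [p]

[ta#ppu]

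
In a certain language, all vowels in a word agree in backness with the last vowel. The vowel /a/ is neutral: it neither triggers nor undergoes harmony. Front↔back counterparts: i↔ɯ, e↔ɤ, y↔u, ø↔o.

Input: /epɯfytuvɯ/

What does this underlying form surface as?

/e/ harmonizes with /ɯ/ ([+back]) → [ɤ]
/y/ harmonizes with /ɯ/ ([+back]) → [u]

[ɤpɯfutuvɯ]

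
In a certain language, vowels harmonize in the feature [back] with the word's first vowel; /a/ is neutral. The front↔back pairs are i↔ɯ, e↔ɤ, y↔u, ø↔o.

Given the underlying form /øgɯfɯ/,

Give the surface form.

[øgifi]

/ɯ/ harmonizes with /ø/ ([-back]) → [i]
/ɯ/ harmonizes with /ø/ ([-back]) → [i]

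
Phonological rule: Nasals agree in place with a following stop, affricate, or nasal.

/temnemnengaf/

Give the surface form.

/m/ before /n/ (alveolar) → [n]
/m/ before /n/ (alveolar) → [n]
/n/ before /g/ (velar) → [ŋ]

[tennenneŋgaf]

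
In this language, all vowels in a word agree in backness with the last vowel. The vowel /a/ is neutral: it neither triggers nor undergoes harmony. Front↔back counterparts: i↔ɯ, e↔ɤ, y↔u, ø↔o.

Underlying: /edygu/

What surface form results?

[ɤdugu]

/e/ harmonizes with /u/ ([+back]) → [ɤ]
/y/ harmonizes with /u/ ([+back]) → [u]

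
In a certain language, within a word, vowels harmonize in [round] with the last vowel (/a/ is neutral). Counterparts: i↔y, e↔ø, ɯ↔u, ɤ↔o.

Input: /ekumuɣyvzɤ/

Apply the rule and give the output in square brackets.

[ekɯmɯɣivzɤ]

/u/ harmonizes with /ɤ/ ([-round]) → [ɯ]
/u/ harmonizes with /ɤ/ ([-round]) → [ɯ]
/y/ harmonizes with /ɤ/ ([-round]) → [i]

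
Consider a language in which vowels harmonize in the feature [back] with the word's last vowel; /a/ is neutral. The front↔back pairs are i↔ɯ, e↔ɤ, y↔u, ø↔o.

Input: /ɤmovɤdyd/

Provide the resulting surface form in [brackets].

[emøvedyd]

/ɤ/ harmonizes with /y/ ([-back]) → [e]
/o/ harmonizes with /y/ ([-back]) → [ø]
/ɤ/ harmonizes with /y/ ([-back]) → [e]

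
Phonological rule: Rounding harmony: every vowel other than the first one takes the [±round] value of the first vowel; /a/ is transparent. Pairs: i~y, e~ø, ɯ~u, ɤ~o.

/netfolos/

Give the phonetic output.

[netfɤlɤs]

/o/ harmonizes with /e/ ([-round]) → [ɤ]
/o/ harmonizes with /e/ ([-round]) → [ɤ]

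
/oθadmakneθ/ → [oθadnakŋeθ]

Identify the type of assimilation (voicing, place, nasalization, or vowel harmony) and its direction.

place assimilation, progressive

/m/→[n] /n/→[ŋ].
Each target copies a feature from the preceding segment, so the direction is progressive.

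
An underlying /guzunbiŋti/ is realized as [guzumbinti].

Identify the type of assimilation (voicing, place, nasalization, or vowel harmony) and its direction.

place assimilation, regressive

/n/→[m] /ŋ/→[n].
Each target copies a feature from the following segment, so the direction is regressive.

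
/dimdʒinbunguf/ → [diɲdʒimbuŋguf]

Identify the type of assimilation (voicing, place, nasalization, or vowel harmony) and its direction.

/m/→[ɲ] /n/→[m] /n/→[ŋ].
Each target copies a feature from the following segment, so the direction is regressive.

place assimilation, regressive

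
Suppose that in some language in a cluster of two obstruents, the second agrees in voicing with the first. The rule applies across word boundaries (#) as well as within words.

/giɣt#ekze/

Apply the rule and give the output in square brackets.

[giɣd#ekse]

/t/ after /ɣ/ (voiced) → [d]
/z/ after /k/ (voiceless) → [s]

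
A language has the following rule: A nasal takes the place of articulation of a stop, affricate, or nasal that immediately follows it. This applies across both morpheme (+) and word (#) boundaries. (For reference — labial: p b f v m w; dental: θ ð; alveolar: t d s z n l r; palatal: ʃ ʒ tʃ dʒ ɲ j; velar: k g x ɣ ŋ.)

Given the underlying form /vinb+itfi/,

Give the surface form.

[vimb+itfi]

/n/ before /b/ (labial) → [m]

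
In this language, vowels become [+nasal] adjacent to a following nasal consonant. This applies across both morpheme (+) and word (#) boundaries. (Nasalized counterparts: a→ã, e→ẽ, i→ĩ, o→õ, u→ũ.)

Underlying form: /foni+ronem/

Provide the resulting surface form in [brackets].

[fõni+rõnẽm]

/o/ before nasal /n/ → [õ]
/o/ before nasal /n/ → [õ]
/e/ before nasal /m/ → [ẽ]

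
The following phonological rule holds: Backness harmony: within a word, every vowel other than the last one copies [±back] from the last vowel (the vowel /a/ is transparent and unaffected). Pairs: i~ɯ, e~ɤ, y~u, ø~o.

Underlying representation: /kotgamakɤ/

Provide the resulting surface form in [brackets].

[kotgamakɤ]

no segment meets the rule's conditions; no change.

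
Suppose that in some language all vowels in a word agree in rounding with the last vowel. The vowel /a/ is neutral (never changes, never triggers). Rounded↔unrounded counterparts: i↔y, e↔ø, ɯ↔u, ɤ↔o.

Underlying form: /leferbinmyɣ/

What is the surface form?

/e/ harmonizes with /y/ ([+round]) → [ø]
/e/ harmonizes with /y/ ([+round]) → [ø]
/i/ harmonizes with /y/ ([+round]) → [y]

[løførbynmyɣ]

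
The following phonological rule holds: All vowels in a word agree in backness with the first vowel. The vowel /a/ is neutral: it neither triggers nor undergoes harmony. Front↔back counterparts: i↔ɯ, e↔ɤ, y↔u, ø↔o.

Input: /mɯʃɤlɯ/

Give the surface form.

no segment meets the rule's conditions; no change.

[mɯʃɤlɯ]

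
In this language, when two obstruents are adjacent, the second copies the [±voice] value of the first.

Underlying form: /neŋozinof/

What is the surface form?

no segment meets the rule's conditions; no change.

[neŋozinof]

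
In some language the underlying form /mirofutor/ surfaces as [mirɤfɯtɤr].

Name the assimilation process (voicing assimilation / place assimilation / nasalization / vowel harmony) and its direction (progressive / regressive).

/o/→[ɤ] /u/→[ɯ] /o/→[ɤ].
Vowels agree with the first vowel, so the harmony is progressive.

vowel harmony, progressive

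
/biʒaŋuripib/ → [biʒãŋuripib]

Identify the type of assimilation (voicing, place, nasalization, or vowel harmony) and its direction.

/a/→[ã].
Each target copies a feature from the following segment, so the direction is regressive.

nasalization, regressive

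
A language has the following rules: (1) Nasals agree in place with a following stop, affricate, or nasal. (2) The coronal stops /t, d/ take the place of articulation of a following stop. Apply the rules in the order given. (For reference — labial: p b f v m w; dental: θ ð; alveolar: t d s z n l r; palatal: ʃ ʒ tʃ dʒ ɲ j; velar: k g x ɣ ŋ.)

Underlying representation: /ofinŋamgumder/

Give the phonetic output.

Rule 1: /n/ before /ŋ/ (velar) → [ŋ]
Rule 1: /m/ before /g/ (velar) → [ŋ]
Rule 1: /m/ before /d/ (alveolar) → [n]
After rule 1: ofiŋŋaŋgunder
Rule 2: no segment meets the rule's conditions; no change.

[ofiŋŋaŋgunder]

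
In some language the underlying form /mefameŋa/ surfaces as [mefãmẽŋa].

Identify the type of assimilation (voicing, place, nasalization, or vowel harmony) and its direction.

/a/→[ã] /e/→[ẽ].
Each target copies a feature from the following segment, so the direction is regressive.

nasalization, regressive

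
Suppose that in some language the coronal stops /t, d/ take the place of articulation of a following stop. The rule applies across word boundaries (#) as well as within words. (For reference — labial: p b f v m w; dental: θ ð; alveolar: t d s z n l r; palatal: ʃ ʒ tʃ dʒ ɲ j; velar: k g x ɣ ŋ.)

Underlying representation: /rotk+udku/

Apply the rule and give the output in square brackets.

[rokk+ugku]

/t/ before /k/ (velar) → [k]
/d/ before /k/ (velar) → [g]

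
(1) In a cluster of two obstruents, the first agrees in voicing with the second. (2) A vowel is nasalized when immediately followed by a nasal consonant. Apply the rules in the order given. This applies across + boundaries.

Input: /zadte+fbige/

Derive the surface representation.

Rule 1: /d/ before /t/ (voiceless) → [t]
Rule 1: /f/ before /b/ (voiced) → [v]
After rule 1: zatte+vbige
Rule 2: no segment meets the rule's conditions; no change.

[zatte+vbige]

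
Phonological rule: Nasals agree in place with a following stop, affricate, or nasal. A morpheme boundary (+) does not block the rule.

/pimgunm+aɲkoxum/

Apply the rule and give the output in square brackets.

/m/ before /g/ (velar) → [ŋ]
/n/ before /m/ (labial) → [m]
/ɲ/ before /k/ (velar) → [ŋ]

[piŋgumm+aŋkoxum]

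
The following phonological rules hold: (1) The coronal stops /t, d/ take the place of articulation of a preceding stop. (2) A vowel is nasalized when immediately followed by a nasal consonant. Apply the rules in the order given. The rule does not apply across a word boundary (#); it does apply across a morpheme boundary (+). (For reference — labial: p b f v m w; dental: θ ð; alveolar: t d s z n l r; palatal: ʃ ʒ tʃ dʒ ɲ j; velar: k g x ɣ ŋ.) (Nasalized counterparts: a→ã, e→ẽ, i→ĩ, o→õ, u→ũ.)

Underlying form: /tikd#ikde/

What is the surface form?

[tikg#ikge]

Rule 1: /d/ after /k/ (velar) → [g]
Rule 1: /d/ after /k/ (velar) → [g]
After rule 1: tikg#ikge
Rule 2: no segment meets the rule's conditions; no change.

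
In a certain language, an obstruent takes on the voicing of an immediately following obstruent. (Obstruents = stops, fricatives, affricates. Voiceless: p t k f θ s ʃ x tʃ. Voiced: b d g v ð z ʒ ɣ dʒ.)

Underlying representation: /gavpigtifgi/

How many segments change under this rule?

3

/v/ before /p/ (voiceless) → [f]
/g/ before /t/ (voiceless) → [k]
/f/ before /g/ (voiced) → [v]
3 segments change.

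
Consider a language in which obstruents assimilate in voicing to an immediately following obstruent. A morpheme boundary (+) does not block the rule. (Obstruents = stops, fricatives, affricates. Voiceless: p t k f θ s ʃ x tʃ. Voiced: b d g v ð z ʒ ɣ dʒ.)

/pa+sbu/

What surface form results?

/s/ before /b/ (voiced) → [z]

[pa+zbu]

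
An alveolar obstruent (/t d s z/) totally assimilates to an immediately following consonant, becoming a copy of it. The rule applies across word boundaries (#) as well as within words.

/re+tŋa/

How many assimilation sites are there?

/t/ before /ŋ/ → [ŋ] (total assimilation)
1 segment changes.

1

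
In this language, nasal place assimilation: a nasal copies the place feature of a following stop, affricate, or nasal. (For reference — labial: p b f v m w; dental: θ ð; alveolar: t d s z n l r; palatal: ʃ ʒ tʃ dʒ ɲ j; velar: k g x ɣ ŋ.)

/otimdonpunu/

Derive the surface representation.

/m/ before /d/ (alveolar) → [n]
/n/ before /p/ (labial) → [m]

[otindompunu]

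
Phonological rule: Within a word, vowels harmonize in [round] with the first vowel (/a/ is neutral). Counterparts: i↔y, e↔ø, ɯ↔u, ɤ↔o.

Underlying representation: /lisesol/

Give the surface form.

/o/ harmonizes with /i/ ([-round]) → [ɤ]

[lisesɤl]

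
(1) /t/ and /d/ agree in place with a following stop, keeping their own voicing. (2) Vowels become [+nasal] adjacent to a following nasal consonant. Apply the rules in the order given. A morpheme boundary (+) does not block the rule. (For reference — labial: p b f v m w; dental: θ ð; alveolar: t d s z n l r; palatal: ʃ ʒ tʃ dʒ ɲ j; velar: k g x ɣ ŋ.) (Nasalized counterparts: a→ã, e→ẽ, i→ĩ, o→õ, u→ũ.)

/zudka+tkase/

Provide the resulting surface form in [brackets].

Rule 1: /d/ before /k/ (velar) → [g]
Rule 1: /t/ before /k/ (velar) → [k]
After rule 1: zugka+kkase
Rule 2: no segment meets the rule's conditions; no change.

[zugka+kkase]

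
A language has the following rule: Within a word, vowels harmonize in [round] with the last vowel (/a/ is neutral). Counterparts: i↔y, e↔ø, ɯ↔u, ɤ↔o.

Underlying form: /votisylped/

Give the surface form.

[vɤtisilped]

/o/ harmonizes with /e/ ([-round]) → [ɤ]
/y/ harmonizes with /e/ ([-round]) → [i]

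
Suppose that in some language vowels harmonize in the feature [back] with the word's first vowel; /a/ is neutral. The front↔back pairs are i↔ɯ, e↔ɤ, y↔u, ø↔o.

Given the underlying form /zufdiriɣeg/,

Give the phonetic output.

[zufdɯrɯɣɤg]

/i/ harmonizes with /u/ ([+back]) → [ɯ]
/i/ harmonizes with /u/ ([+back]) → [ɯ]
/e/ harmonizes with /u/ ([+back]) → [ɤ]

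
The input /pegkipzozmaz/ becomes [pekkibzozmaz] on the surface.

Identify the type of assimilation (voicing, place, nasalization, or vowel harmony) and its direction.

/g/→[k] /p/→[b].
Each target copies a feature from the following segment, so the direction is regressive.

voicing assimilation, regressive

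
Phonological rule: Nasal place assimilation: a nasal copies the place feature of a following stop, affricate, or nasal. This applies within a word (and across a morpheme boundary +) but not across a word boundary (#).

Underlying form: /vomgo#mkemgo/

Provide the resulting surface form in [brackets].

/m/ before /g/ (velar) → [ŋ]
/m/ before /k/ (velar) → [ŋ]
/m/ before /g/ (velar) → [ŋ]

[voŋgo#ŋkeŋgo]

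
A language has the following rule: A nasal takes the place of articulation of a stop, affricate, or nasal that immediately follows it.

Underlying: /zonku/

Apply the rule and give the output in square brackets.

[zoŋku]

/n/ before /k/ (velar) → [ŋ]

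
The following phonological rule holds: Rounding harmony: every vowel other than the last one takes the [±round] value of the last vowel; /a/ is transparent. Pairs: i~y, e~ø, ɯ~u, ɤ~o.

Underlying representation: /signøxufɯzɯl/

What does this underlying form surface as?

/ø/ harmonizes with /ɯ/ ([-round]) → [e]
/u/ harmonizes with /ɯ/ ([-round]) → [ɯ]

[signexɯfɯzɯl]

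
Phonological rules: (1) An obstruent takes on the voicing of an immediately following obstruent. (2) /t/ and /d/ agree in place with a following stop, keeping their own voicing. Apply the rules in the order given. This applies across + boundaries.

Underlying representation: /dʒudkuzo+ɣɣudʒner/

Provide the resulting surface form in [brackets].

[dʒukkuzo+ɣɣudʒner]

Rule 1: /d/ before /k/ (voiceless) → [t]
After rule 1: dʒutkuzo+ɣɣudʒner
Rule 2: /t/ before /k/ (velar) → [k]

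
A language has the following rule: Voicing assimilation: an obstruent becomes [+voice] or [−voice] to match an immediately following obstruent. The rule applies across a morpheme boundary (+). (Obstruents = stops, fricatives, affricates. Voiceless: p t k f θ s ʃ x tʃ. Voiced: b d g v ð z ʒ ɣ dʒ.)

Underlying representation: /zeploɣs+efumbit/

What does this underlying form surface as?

/ɣ/ before /s/ (voiceless) → [x]

[zeploxs+efumbit]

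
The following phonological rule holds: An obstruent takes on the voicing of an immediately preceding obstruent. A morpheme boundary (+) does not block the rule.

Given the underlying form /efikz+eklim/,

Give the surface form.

/z/ after /k/ (voiceless) → [s]

[efiks+eklim]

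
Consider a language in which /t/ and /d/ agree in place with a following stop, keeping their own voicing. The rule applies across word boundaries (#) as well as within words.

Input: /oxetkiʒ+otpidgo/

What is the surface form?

/t/ before /k/ (velar) → [k]
/t/ before /p/ (labial) → [p]
/d/ before /g/ (velar) → [g]

[oxekkiʒ+oppiggo]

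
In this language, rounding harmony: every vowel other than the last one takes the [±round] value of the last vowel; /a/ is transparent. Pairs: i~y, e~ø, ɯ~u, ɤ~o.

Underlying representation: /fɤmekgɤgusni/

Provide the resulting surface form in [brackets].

/u/ harmonizes with /i/ ([-round]) → [ɯ]

[fɤmekgɤgɯsni]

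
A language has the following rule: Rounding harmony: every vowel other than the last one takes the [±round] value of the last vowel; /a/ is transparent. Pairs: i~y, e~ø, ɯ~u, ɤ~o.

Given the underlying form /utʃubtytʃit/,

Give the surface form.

/u/ harmonizes with /i/ ([-round]) → [ɯ]
/u/ harmonizes with /i/ ([-round]) → [ɯ]
/y/ harmonizes with /i/ ([-round]) → [i]

[ɯtʃɯbtitʃit]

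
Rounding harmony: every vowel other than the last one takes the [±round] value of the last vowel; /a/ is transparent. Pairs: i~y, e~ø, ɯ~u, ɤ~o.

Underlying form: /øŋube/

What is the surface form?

[eŋɯbe]

/ø/ harmonizes with /e/ ([-round]) → [e]
/u/ harmonizes with /e/ ([-round]) → [ɯ]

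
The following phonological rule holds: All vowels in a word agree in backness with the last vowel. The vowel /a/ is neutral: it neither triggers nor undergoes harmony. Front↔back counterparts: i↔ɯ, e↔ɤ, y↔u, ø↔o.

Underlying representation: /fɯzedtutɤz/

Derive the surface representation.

/e/ harmonizes with /ɤ/ ([+back]) → [ɤ]

[fɯzɤdtutɤz]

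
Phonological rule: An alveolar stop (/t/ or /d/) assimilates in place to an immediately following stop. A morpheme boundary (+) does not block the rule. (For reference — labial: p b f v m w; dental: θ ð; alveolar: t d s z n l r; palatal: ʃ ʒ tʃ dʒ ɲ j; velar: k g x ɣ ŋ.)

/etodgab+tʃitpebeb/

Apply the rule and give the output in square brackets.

/d/ before /g/ (velar) → [g]
/t/ before /p/ (labial) → [p]

[etoggab+tʃippebeb]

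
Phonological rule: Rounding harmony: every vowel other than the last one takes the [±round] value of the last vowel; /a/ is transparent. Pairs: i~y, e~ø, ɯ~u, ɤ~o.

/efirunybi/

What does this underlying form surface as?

[efirɯnibi]

/u/ harmonizes with /i/ ([-round]) → [ɯ]
/y/ harmonizes with /i/ ([-round]) → [i]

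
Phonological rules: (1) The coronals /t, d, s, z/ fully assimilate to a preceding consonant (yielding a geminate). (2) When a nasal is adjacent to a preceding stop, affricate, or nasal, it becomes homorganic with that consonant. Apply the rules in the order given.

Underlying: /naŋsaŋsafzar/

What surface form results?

Rule 1: /s/ after /ŋ/ → [ŋ] (total assimilation)
Rule 1: /s/ after /ŋ/ → [ŋ] (total assimilation)
Rule 1: /z/ after /f/ → [f] (total assimilation)
After rule 1: naŋŋaŋŋaffar
Rule 2: no segment meets the rule's conditions; no change.

[naŋŋaŋŋaffar]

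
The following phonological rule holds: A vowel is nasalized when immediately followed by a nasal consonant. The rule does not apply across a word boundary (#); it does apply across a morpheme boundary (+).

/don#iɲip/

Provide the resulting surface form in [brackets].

[dõn#ĩɲip]

/o/ before nasal /n/ → [õ]
/i/ before nasal /ɲ/ → [ĩ]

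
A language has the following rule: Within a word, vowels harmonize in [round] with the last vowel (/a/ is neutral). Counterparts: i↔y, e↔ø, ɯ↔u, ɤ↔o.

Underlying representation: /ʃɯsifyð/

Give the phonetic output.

[ʃusyfyð]

/ɯ/ harmonizes with /y/ ([+round]) → [u]
/i/ harmonizes with /y/ ([+round]) → [y]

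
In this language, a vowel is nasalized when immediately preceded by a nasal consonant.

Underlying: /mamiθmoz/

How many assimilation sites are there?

3

/a/ after nasal /m/ → [ã]
/i/ after nasal /m/ → [ĩ]
/o/ after nasal /m/ → [õ]
3 segments change.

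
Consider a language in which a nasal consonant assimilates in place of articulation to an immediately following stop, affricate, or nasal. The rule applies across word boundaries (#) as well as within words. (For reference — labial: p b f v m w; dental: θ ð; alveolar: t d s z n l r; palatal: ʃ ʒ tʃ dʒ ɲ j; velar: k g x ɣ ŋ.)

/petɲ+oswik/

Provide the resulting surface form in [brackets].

[petɲ+oswik]

no segment meets the rule's conditions; no change.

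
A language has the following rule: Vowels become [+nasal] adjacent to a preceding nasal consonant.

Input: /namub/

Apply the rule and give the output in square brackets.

[nãmũb]

/a/ after nasal /n/ → [ã]
/u/ after nasal /m/ → [ũ]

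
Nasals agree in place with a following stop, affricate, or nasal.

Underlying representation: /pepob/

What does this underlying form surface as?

[pepob]

no segment meets the rule's conditions; no change.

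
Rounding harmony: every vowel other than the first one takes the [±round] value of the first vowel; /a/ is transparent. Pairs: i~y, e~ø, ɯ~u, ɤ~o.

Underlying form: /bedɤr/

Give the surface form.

[bedɤr]

no segment meets the rule's conditions; no change.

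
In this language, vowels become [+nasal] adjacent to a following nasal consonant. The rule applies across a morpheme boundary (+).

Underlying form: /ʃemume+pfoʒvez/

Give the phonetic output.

[ʃẽmũme+pfoʒvez]

/e/ before nasal /m/ → [ẽ]
/u/ before nasal /m/ → [ũ]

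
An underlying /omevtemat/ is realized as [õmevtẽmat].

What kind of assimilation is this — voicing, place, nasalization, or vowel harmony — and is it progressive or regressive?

nasalization, regressive

/o/→[õ] /e/→[ẽ].
Each target copies a feature from the following segment, so the direction is regressive.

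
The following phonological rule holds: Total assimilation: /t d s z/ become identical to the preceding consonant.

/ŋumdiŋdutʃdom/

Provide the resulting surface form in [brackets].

[ŋummiŋŋutʃtʃom]

/d/ after /m/ → [m] (total assimilation)
/d/ after /ŋ/ → [ŋ] (total assimilation)
/d/ after /tʃ/ → [tʃ] (total assimilation)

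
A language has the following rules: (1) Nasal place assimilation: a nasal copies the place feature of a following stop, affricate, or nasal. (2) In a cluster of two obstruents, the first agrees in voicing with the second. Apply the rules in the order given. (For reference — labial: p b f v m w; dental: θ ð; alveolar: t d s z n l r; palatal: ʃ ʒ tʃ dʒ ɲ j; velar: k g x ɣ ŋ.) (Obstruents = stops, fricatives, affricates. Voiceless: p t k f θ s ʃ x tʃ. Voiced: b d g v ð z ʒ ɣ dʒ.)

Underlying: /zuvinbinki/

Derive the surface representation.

Rule 1: /n/ before /b/ (labial) → [m]
Rule 1: /n/ before /k/ (velar) → [ŋ]
After rule 1: zuvimbiŋki
Rule 2: no segment meets the rule's conditions; no change.

[zuvimbiŋki]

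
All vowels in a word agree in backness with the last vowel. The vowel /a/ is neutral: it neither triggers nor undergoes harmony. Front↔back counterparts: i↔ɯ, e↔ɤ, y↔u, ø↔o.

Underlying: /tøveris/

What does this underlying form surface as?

no segment meets the rule's conditions; no change.

[tøveris]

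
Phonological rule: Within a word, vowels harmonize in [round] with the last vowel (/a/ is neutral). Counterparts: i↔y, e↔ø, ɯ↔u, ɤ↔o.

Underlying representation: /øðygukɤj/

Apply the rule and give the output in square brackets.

[eðigɯkɤj]

/ø/ harmonizes with /ɤ/ ([-round]) → [e]
/y/ harmonizes with /ɤ/ ([-round]) → [i]
/u/ harmonizes with /ɤ/ ([-round]) → [ɯ]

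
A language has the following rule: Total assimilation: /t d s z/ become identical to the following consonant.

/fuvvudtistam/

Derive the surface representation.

/d/ before /t/ → [t] (total assimilation)
/s/ before /t/ → [t] (total assimilation)

[fuvvuttittam]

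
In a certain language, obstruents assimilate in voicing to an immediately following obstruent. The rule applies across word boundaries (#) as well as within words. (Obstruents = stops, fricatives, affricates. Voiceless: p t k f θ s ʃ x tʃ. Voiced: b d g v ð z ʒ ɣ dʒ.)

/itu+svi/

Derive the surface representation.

/s/ before /v/ (voiced) → [z]

[itu+zvi]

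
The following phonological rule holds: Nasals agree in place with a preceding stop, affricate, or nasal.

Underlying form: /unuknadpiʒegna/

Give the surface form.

/n/ after /k/ (velar) → [ŋ]
/n/ after /g/ (velar) → [ŋ]

[unukŋadpiʒegŋa]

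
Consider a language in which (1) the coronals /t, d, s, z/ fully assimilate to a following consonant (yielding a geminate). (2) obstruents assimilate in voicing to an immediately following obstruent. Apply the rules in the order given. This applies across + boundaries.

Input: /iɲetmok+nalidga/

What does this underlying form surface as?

Rule 1: /t/ before /m/ → [m] (total assimilation)
Rule 1: /d/ before /g/ → [g] (total assimilation)
After rule 1: iɲemmok+naligga
Rule 2: no segment meets the rule's conditions; no change.

[iɲemmok+naligga]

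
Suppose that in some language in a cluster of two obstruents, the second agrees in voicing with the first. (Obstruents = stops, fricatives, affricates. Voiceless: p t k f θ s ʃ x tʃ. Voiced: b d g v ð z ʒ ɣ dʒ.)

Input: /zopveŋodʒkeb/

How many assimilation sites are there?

2

/v/ after /p/ (voiceless) → [f]
/k/ after /dʒ/ (voiced) → [g]
2 segments change.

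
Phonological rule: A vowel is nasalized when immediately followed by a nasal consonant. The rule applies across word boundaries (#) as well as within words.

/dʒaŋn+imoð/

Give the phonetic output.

/a/ before nasal /ŋ/ → [ã]
/i/ before nasal /m/ → [ĩ]

[dʒãŋn+ĩmoð]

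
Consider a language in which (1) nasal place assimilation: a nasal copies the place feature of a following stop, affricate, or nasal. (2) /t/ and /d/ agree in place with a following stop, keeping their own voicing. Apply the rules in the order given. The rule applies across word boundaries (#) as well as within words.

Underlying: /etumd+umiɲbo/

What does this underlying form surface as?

Rule 1: /m/ before /d/ (alveolar) → [n]
Rule 1: /ɲ/ before /b/ (labial) → [m]
After rule 1: etund+umimbo
Rule 2: no segment meets the rule's conditions; no change.

[etund+umimbo]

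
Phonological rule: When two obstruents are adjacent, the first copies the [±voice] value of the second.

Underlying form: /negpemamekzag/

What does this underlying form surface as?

/g/ before /p/ (voiceless) → [k]
/k/ before /z/ (voiced) → [g]

[nekpemamegzag]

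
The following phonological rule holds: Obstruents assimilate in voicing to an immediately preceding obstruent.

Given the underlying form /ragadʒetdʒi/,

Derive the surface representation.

[ragadʒettʃi]

/dʒ/ after /t/ (voiceless) → [tʃ]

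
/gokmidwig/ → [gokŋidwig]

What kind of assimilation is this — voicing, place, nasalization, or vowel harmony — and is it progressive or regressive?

/m/→[ŋ].
Each target copies a feature from the preceding segment, so the direction is progressive.

place assimilation, progressive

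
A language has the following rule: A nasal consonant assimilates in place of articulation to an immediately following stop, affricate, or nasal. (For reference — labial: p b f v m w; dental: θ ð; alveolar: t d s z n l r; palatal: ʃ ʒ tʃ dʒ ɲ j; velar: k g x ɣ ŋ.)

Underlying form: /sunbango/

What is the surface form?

[sumbaŋgo]

/n/ before /b/ (labial) → [m]
/n/ before /g/ (velar) → [ŋ]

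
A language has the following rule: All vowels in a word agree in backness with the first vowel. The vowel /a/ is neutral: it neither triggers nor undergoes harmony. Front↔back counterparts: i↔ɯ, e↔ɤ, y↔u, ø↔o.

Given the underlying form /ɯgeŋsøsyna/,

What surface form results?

/e/ harmonizes with /ɯ/ ([+back]) → [ɤ]
/ø/ harmonizes with /ɯ/ ([+back]) → [o]
/y/ harmonizes with /ɯ/ ([+back]) → [u]

[ɯgɤŋsosuna]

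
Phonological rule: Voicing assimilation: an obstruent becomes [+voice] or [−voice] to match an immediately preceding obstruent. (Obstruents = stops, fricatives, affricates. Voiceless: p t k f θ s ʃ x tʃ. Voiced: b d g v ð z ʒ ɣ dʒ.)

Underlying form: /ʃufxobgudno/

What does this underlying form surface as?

[ʃufxobgudno]

no segment meets the rule's conditions; no change.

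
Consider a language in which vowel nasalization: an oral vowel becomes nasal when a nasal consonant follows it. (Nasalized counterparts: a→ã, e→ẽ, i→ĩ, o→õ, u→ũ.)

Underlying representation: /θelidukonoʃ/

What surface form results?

/o/ before nasal /n/ → [õ]

[θelidukõnoʃ]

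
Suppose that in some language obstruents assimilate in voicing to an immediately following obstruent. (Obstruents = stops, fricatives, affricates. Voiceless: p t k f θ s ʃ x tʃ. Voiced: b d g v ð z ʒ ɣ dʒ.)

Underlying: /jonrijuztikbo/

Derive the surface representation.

[jonrijustigbo]

/z/ before /t/ (voiceless) → [s]
/k/ before /b/ (voiced) → [g]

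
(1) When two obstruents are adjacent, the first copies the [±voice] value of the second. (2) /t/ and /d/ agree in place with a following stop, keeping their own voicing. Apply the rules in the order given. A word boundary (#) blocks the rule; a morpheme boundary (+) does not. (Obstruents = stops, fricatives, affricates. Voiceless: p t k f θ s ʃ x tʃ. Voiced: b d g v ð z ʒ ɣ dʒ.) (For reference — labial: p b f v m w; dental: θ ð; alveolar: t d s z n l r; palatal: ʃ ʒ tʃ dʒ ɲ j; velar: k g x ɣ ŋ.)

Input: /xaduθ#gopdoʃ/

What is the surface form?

[xaduθ#gobdoʃ]

Rule 1: /p/ before /d/ (voiced) → [b]
After rule 1: xaduθ#gobdoʃ
Rule 2: no segment meets the rule's conditions; no change.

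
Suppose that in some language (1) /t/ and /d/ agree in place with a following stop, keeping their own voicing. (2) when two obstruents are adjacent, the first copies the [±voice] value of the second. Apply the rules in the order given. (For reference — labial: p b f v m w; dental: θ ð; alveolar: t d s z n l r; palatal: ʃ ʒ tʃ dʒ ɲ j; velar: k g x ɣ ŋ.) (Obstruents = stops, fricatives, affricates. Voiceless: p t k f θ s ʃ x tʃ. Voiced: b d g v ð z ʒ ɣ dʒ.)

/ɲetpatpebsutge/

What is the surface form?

[ɲeppappepsugge]

Rule 1: /t/ before /p/ (labial) → [p]
Rule 1: /t/ before /p/ (labial) → [p]
Rule 1: /t/ before /g/ (velar) → [k]
After rule 1: ɲeppappebsukge
Rule 2: /b/ before /s/ (voiceless) → [p]
Rule 2: /k/ before /g/ (voiced) → [g]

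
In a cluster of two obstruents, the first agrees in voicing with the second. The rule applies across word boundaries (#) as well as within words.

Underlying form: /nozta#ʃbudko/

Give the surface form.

[nosta#ʒbutko]

/z/ before /t/ (voiceless) → [s]
/ʃ/ before /b/ (voiced) → [ʒ]
/d/ before /k/ (voiceless) → [t]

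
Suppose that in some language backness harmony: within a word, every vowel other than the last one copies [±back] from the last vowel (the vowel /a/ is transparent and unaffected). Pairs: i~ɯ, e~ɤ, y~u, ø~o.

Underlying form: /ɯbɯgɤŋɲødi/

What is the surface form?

/ɯ/ harmonizes with /i/ ([-back]) → [i]
/ɯ/ harmonizes with /i/ ([-back]) → [i]
/ɤ/ harmonizes with /i/ ([-back]) → [e]

[ibigeŋɲødi]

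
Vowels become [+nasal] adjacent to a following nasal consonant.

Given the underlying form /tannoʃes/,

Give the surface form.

/a/ before nasal /n/ → [ã]

[tãnnoʃes]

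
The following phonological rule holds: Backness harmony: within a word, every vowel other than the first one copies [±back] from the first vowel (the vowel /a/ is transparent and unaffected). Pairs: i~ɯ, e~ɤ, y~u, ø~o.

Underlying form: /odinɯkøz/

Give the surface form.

[odɯnɯkoz]

/i/ harmonizes with /o/ ([+back]) → [ɯ]
/ø/ harmonizes with /o/ ([+back]) → [o]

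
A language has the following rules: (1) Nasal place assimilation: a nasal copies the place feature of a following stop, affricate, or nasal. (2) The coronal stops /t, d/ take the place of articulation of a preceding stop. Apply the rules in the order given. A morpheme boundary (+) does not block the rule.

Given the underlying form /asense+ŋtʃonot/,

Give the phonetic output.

[asense+ɲtʃonot]

Rule 1: /ŋ/ before /tʃ/ (palatal) → [ɲ]
After rule 1: asense+ɲtʃonot
Rule 2: no segment meets the rule's conditions; no change.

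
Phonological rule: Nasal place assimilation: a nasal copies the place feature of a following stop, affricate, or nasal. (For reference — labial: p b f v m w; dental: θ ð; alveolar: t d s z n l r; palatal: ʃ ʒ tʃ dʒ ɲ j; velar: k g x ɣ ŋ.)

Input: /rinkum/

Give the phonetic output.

[riŋkum]

/n/ before /k/ (velar) → [ŋ]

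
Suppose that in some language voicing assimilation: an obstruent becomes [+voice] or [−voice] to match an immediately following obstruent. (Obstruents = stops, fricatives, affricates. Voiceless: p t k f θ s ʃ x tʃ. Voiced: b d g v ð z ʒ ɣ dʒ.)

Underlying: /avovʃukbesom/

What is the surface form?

[avofʃugbesom]

/v/ before /ʃ/ (voiceless) → [f]
/k/ before /b/ (voiced) → [g]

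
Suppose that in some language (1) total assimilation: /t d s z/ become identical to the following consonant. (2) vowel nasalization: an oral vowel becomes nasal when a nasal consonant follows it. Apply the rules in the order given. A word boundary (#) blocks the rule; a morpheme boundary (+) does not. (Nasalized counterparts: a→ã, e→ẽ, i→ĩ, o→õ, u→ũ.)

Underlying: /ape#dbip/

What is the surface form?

Rule 1: /d/ before /b/ → [b] (total assimilation)
After rule 1: ape#bbip
Rule 2: no segment meets the rule's conditions; no change.

[ape#bbip]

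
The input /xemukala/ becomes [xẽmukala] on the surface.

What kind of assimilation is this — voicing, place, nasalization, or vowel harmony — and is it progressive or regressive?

/e/→[ẽ].
Each target copies a feature from the following segment, so the direction is regressive.

nasalization, regressive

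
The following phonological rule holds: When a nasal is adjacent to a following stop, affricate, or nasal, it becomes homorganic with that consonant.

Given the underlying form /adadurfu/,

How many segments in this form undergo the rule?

0

No segment meets the rule's conditions.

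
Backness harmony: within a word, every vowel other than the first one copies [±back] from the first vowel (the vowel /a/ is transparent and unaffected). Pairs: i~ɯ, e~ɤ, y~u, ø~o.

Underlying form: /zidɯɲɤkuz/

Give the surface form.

/ɯ/ harmonizes with /i/ ([-back]) → [i]
/ɤ/ harmonizes with /i/ ([-back]) → [e]
/u/ harmonizes with /i/ ([-back]) → [y]

[zidiɲekyz]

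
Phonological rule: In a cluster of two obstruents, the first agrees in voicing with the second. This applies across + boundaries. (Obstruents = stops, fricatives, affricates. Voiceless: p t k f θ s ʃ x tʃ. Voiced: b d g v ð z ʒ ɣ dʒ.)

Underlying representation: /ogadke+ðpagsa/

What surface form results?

[ogatke+θpaksa]

/d/ before /k/ (voiceless) → [t]
/ð/ before /p/ (voiceless) → [θ]
/g/ before /s/ (voiceless) → [k]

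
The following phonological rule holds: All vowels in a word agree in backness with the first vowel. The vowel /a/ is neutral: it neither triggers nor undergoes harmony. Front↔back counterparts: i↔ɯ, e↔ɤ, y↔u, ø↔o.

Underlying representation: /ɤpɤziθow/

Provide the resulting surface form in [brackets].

/i/ harmonizes with /ɤ/ ([+back]) → [ɯ]

[ɤpɤzɯθow]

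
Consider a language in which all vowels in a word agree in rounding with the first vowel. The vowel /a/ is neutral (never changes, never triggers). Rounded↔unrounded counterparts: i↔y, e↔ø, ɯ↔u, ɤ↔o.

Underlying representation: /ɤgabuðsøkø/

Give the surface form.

[ɤgabɯðseke]

/u/ harmonizes with /ɤ/ ([-round]) → [ɯ]
/ø/ harmonizes with /ɤ/ ([-round]) → [e]
/ø/ harmonizes with /ɤ/ ([-round]) → [e]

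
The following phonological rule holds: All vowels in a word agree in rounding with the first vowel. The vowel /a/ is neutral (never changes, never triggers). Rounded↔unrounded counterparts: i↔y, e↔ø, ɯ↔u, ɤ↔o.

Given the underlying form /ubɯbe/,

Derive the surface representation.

/ɯ/ harmonizes with /u/ ([+round]) → [u]
/e/ harmonizes with /u/ ([+round]) → [ø]

[ububø]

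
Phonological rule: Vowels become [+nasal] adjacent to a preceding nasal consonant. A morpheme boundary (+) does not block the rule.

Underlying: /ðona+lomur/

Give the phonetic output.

[ðonã+lomũr]

/a/ after nasal /n/ → [ã]
/u/ after nasal /m/ → [ũ]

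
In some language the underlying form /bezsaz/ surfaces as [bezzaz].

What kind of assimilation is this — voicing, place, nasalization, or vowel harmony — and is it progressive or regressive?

voicing assimilation, progressive

/s/→[z].
Each target copies a feature from the preceding segment, so the direction is progressive.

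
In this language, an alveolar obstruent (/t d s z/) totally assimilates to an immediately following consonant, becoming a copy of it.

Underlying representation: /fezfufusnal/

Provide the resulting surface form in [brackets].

[feffufunnal]

/z/ before /f/ → [f] (total assimilation)
/s/ before /n/ → [n] (total assimilation)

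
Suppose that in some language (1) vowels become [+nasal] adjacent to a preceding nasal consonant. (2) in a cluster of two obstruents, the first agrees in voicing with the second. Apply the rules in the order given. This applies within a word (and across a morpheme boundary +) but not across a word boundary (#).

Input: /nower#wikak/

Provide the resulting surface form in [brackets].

Rule 1: /o/ after nasal /n/ → [õ]
After rule 1: nõwer#wikak
Rule 2: no segment meets the rule's conditions; no change.

[nõwer#wikak]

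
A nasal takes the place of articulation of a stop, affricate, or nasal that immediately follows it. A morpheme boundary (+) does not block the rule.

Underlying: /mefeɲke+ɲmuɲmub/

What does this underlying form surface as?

/ɲ/ before /k/ (velar) → [ŋ]
/ɲ/ before /m/ (labial) → [m]
/ɲ/ before /m/ (labial) → [m]

[mefeŋke+mmummub]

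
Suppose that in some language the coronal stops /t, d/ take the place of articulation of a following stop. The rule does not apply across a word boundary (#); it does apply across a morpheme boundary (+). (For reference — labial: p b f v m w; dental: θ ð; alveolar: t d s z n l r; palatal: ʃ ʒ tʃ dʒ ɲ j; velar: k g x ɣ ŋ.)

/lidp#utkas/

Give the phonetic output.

[libp#ukkas]

/d/ before /p/ (labial) → [b]
/t/ before /k/ (velar) → [k]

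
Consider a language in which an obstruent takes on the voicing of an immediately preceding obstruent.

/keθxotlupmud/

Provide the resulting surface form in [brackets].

[keθxotlupmud]

no segment meets the rule's conditions; no change.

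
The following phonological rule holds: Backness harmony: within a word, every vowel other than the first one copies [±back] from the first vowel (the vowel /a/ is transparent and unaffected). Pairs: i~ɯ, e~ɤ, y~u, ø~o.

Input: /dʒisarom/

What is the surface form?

[dʒisarøm]

/o/ harmonizes with /i/ ([-back]) → [ø]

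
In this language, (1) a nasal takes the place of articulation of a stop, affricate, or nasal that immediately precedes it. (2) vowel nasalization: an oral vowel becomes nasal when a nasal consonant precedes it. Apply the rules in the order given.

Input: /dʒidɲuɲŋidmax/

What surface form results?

[dʒidnũɲɲĩdnãx]

Rule 1: /ɲ/ after /d/ (alveolar) → [n]
Rule 1: /ŋ/ after /ɲ/ (palatal) → [ɲ]
Rule 1: /m/ after /d/ (alveolar) → [n]
After rule 1: dʒidnuɲɲidnax
Rule 2: /u/ after nasal /n/ → [ũ]
Rule 2: /i/ after nasal /ɲ/ → [ĩ]
Rule 2: /a/ after nasal /n/ → [ã]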